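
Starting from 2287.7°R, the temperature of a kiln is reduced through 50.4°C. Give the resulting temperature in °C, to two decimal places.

Initial temperature in Celsius: (2287.7 - 491.67) × 5/9 = 997.7944°C.
Final Celsius temperature: 997.7944 - 50.4000 = 947.3944°C.

947.39°C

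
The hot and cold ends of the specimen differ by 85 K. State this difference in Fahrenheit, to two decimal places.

153.00°F

Only the scale ratio 1.8 matters for a change in temperature.
85 × 1.8 = 153.00.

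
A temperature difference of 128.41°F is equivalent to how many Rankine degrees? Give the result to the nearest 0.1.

128.4°R

Fahrenheit and Rankine degrees are the same size, so the interval is unchanged: 128.4.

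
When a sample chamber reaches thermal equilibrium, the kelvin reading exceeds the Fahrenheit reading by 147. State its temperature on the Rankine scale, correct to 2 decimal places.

703.51°R

Let x be the kelvin reading; then the Fahrenheit reading is 1.8·x - 459.67.
(1.8·x - 459.67) - x = -147  ⇒  (0.8)·x = 312.67  ⇒  x = 390.8375 K.
In Celsius: 390.8375 - 273.15 = 117.6875°C.
In Rankine: 117.6875 × 1.8 + 491.67 = 703.51°R.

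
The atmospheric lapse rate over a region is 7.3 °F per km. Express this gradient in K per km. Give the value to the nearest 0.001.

4.056 K/km

Since only a temperature interval is involved, the additive offset between the scales drops out.
A change of 1°F is a change of 5/9 K, so 7.3 × 5/9 = 4.056.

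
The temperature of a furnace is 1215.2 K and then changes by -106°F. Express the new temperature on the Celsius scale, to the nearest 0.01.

883.16°C

Initial temperature in Celsius: 1215.2 - 273.15 = 942.0500°C.
The 106°F change is an interval, so only the factor 5/9 applies: -106 × 5/9 = -58.8889°C.
Final Celsius temperature: 942.0500 - 58.8889 = 883.1611°C.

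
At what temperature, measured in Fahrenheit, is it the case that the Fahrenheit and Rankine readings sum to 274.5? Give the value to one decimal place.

Let F be the Fahrenheit reading. The Rankine reading is R = 1·F + 459.67.
Require F + R = 274.5: (2)·F + 459.67 = 274.5.
F = (274.5 - 459.67) / (2) = -92.6.

-92.6°F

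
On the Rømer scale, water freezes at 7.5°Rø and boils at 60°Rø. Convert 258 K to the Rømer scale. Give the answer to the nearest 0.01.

First in Celsius: 258 - 273.15 = -15.1500°C.
Linearly onto the Rømer scale: 7.5 + (-15.1500 / 100) × (60 - 7.5) = -0.45°Rø.

-0.45°Rø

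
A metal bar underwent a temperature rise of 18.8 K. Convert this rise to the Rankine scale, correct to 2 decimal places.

33.84°R

An interval of 1 K corresponds to 1.8°R.
18.8 × 1.8 = 33.84.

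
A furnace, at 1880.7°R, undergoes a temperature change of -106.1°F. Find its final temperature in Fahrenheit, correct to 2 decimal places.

Initial temperature in Celsius: (1880.7 - 491.67) × 5/9 = 771.6833°C.
The 106.1°F change is an interval, so only the factor 5/9 applies: -106.1 × 5/9 = -58.9444°C.
Final Celsius temperature: 771.6833 - 58.9444 = 712.7389°C.
In Fahrenheit: 712.7389 × 1.8 + 32 = 1314.93°F.

1314.93°F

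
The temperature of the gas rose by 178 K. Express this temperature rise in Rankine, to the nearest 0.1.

An interval of 1 K corresponds to 1.8°R.
178 × 1.8 = 320.4.

320.4°R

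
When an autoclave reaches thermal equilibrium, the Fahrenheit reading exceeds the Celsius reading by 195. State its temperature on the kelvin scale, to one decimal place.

476.9 K

Let x be the Fahrenheit reading; then the Celsius reading is 5/9·x - 17.7778.
(5/9·x - 17.7778) - x = -195  ⇒  (-4/9)·x = -177.222  ⇒  x = 398.7500°F.
In Celsius: (398.75 - 32) × 5/9 = 203.7500°C.
In kelvin: 203.7500 + 273.15 = 476.9 K.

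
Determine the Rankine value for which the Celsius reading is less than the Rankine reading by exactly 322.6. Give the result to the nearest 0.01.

Let R be the Rankine reading. The Celsius reading is C = 5/9·R - 273.15.
Require C - R = -322.6: (-4/9)·R - 273.15 = -322.6.
R = (-322.6 + 273.15) / (-4/9) = 111.26.

111.26°R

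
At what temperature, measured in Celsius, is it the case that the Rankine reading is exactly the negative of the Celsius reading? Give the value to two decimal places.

-175.60°C

Let C be the Celsius reading. The Rankine reading is R = 1.8·C + 491.67.
Require R = -1·C: 1.8·C + 491.67 = -1·C.
(2.8)·C = -491.67  ⇒  C = -175.60.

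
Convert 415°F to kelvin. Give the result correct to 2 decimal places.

In Celsius: (415 - 32) × 5/9 = 212.7778°C.
In kelvin: 212.7778 + 273.15 = 485.93 K.

485.93 K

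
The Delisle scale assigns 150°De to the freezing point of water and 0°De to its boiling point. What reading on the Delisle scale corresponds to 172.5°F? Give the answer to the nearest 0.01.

First in Celsius: (172.5 - 32) × 5/9 = 78.0556°C.
Linearly onto the Delisle scale: 150 + (78.0556 / 100) × (0 - 150) = 32.92°De.

32.92°De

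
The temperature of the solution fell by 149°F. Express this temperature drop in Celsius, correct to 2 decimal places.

Only the scale ratio 5/9 matters for a change in temperature.
149 × 5/9 = 82.78.

82.78°C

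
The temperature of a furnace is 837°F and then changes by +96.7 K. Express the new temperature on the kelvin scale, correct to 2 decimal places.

Initial temperature in Celsius: (837 - 32) × 5/9 = 447.2222°C.
The 96.7 K change is an interval; Kelvin and Celsius degrees are the same size, so ΔC = +96.7°C.
Final Celsius temperature: 447.2222 + 96.7000 = 543.9222°C.
In kelvin: 543.9222 + 273.15 = 817.07 K.

817.07 K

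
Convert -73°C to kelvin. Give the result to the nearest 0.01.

200.15 K

In kelvin: -73.0000 + 273.15 = 200.15 K.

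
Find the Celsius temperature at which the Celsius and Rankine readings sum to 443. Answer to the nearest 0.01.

Let C be the Celsius reading. The Rankine reading is R = 1.8·C + 491.67.
Require C + R = 443: (2.8)·C + 491.67 = 443.
C = (443 - 491.67) / (2.8) = -17.38.

-17.38°C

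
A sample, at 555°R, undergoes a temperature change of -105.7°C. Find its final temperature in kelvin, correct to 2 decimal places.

Initial temperature in Celsius: (555 - 491.67) × 5/9 = 35.1833°C.
Final Celsius temperature: 35.1833 - 105.7000 = -70.5167°C.
In kelvin: -70.5167 + 273.15 = 202.63 K.

202.63 K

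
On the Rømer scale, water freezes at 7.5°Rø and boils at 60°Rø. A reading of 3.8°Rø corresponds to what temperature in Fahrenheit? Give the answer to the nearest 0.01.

Linear interpolation between the fixed points: C = (3.8 - 7.5) × 100 / (60 - 7.5) = -7.0476°C.
Then -7.0476 × 1.8 + 32 = 19.31°F.

19.31°F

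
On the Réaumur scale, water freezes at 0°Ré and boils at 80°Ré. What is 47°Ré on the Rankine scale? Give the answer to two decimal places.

Linear interpolation between the fixed points: C = (47 - 0) × 100 / (80 - 0) = 58.7500°C.
Then 58.7500 × 1.8 + 491.67 = 597.42°R.

597.42°R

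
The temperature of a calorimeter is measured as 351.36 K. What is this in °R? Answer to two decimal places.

In Celsius: 351.36 - 273.15 = 78.2100°C.
In Rankine: 78.2100 × 1.8 + 491.67 = 632.45°R.

632.45°R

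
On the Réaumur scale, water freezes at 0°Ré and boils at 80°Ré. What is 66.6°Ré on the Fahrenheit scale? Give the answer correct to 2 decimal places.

181.85°F

Linear interpolation between the fixed points: C = (66.6 - 0) × 100 / (80 - 0) = 83.2500°C.
Then 83.2500 × 1.8 + 32 = 181.85°F.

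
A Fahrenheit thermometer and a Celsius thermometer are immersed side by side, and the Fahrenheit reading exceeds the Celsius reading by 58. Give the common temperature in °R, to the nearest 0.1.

Let x be the Fahrenheit reading; then the Celsius reading is 5/9·x - 17.7778.
(5/9·x - 17.7778) - x = -58  ⇒  (-4/9)·x = -40.2222  ⇒  x = 90.5000°F.
In Celsius: (90.5 - 32) × 5/9 = 32.5000°C.
In Rankine: 32.5000 × 1.8 + 491.67 = 550.2°R.

550.2°R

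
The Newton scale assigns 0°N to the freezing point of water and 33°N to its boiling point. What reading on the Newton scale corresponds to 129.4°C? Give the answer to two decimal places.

Linearly onto the Newton scale: 0 + (129.4000 / 100) × (33 - 0) = 42.70°N.

42.70°N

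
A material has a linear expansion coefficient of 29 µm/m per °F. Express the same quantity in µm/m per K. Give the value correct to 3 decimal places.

52.200 µm/m per K

The quantity depends on a temperature interval, so only the ratio of degree sizes applies; the offset between the scales is irrelevant.
A change of 1 K is a change of 1.8°F, so per K the value is 29 × 1.8 = 52.200.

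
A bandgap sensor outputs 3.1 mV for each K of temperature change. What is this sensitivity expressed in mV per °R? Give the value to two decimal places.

The quantity depends on a temperature interval, so only the ratio of degree sizes applies; the offset between the scales is irrelevant.
A change of 1°R is a change of 5/9 K, so per °R the value is 3.1 × 5/9 = 1.72.

1.72 mV per °R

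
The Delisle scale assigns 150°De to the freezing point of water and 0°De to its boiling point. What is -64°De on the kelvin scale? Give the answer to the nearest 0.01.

Linear interpolation between the fixed points: C = (-64 - 150) × 100 / (0 - 150) = 142.6667°C.
Then 142.6667 + 273.15 = 415.82 K.

415.82 K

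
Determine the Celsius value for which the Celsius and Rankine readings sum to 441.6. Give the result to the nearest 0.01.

-17.88°C

Let C be the Celsius reading. The Rankine reading is R = 1.8·C + 491.67.
Require C + R = 441.6: (2.8)·C + 491.67 = 441.6.
C = (441.6 - 491.67) / (2.8) = -17.88.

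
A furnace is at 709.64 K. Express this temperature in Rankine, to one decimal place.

In Celsius: 709.64 - 273.15 = 436.4900°C.
In Rankine: 436.4900 × 1.8 + 491.67 = 1277.4°R.

1277.4°R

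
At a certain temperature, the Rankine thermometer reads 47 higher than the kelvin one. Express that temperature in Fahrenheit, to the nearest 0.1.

-353.9°F

Let x be the kelvin reading; then the Rankine reading is 1.8·x.
(1.8·x) - x = 47  ⇒  (0.8)·x = 47  ⇒  x = 58.7500 K.
In Celsius: 58.75 - 273.15 = -214.4000°C.
In Fahrenheit: -214.4000 × 1.8 + 32 = -353.9°F.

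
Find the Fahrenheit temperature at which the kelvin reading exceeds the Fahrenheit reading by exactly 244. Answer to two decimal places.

25.59°F

Let F be the Fahrenheit reading. The kelvin reading is K = 5/9·F + 255.372.
Require K - F = 244: (-4/9)·F + 255.372 = 244.
F = (244 - 255.372) / (-4/9) = 25.59.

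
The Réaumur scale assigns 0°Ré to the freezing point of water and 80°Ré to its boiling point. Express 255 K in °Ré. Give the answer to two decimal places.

-14.52°Ré

First in Celsius: 255 - 273.15 = -18.1500°C.
Linearly onto the Réaumur scale: 0 + (-18.1500 / 100) × (80 - 0) = -14.52°Ré.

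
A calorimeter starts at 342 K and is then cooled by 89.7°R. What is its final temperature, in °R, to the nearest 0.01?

Initial temperature in Celsius: 342 - 273.15 = 68.8500°C.
The 89.7°R change is an interval, so only the factor 5/9 applies: -89.7 × 5/9 = -49.8333°C.
Final Celsius temperature: 68.8500 - 49.8333 = 19.0167°C.
In Rankine: 19.0167 × 1.8 + 491.67 = 525.90°R.

525.90°R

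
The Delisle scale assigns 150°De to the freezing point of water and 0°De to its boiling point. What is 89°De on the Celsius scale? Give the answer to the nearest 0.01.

Linear interpolation between the fixed points: C = (89 - 150) × 100 / (0 - 150) = 40.6667°C.

40.67°C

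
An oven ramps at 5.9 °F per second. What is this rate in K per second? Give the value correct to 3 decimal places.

3.278 K/second

Since only a temperature interval is involved, the additive offset between the scales drops out.
A change of 1°F is a change of 5/9 K, so 5.9 × 5/9 = 3.278.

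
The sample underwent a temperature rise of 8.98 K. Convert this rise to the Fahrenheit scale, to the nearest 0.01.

An interval of 1 K corresponds to 1.8°F.
8.98 × 1.8 = 16.16.

16.16°F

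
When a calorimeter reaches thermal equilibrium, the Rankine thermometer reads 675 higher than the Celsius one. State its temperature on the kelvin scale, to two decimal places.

502.31 K

Let x be the Celsius reading; then the Rankine reading is 1.8·x + 491.67.
(1.8·x + 491.67) - x = 675  ⇒  (0.8)·x = 183.33  ⇒  x = 229.1625°C.
In kelvin: 229.1625 + 273.15 = 502.31 K.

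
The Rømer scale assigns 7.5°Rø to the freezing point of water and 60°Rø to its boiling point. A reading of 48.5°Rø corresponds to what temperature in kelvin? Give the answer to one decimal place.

351.2 K

Linear interpolation between the fixed points: C = (48.5 - 7.5) × 100 / (60 - 7.5) = 78.0952°C.
Then 78.0952 + 273.15 = 351.2 K.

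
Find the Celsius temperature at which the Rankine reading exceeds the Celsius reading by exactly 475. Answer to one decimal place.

Let C be the Celsius reading. The Rankine reading is R = 1.8·C + 491.67.
Require R - C = 475: (0.8)·C + 491.67 = 475.
C = (475 - 491.67) / (0.8) = -20.8.

-20.8°C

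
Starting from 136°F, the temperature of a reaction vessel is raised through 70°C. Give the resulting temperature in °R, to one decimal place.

721.7°R

Initial temperature in Celsius: (136 - 32) × 5/9 = 57.7778°C.
Final Celsius temperature: 57.7778 + 70.0000 = 127.7778°C.
In Rankine: 127.7778 × 1.8 + 491.67 = 721.7°R.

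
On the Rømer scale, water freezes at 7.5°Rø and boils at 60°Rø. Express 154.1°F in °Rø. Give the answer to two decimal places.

First in Celsius: (154.1 - 32) × 5/9 = 67.8333°C.
Linearly onto the Rømer scale: 7.5 + (67.8333 / 100) × (60 - 7.5) = 43.11°Rø.

43.11°Rø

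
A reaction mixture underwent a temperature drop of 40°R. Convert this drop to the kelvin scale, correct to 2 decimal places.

For a temperature interval the offset drops out; only the factor 5/9 applies.
40 × 5/9 = 22.22.

22.22 K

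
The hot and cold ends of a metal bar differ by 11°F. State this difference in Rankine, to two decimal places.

Fahrenheit and Rankine degrees are the same size, so the interval is unchanged: 11.00.

11.00°R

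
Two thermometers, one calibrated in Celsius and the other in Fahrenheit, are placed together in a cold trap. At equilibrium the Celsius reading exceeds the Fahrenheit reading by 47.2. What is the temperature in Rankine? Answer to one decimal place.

Let x be the Celsius reading; then the Fahrenheit reading is 1.8·x + 32.
(1.8·x + 32) - x = -47.2  ⇒  (0.8)·x = -79.2  ⇒  x = -99.0000°C.
In Rankine: -99.0000 × 1.8 + 491.67 = 313.5°R.

313.5°R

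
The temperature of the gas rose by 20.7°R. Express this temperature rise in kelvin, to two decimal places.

11.50 K

Only the scale ratio 5/9 matters for a change in temperature.
20.7 × 5/9 = 11.50.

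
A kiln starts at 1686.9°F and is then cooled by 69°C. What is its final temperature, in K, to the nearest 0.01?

Initial temperature in Celsius: (1686.9 - 32) × 5/9 = 919.3889°C.
Final Celsius temperature: 919.3889 - 69.0000 = 850.3889°C.
In kelvin: 850.3889 + 273.15 = 1123.54 K.

1123.54 K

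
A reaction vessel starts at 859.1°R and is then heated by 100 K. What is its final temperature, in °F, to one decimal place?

579.4°F

Initial temperature in Celsius: (859.1 - 491.67) × 5/9 = 204.1278°C.
The 100 K change is an interval; Kelvin and Celsius degrees are the same size, so ΔC = +100°C.
Final Celsius temperature: 204.1278 + 100.0000 = 304.1278°C.
In Fahrenheit: 304.1278 × 1.8 + 32 = 579.4°F.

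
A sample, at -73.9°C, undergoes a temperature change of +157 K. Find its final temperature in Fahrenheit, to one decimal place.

181.6°F

The 157 K change is an interval; Kelvin and Celsius degrees are the same size, so ΔC = +157°C.
Final Celsius temperature: -73.9000 + 157.0000 = 83.1000°C.
In Fahrenheit: 83.1000 × 1.8 + 32 = 181.6°F.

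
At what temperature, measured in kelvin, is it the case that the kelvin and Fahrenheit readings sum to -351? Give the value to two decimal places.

Let K be the kelvin reading. The Fahrenheit reading is F = 1.8·K - 459.67.
Require K + F = -351: (2.8)·K - 459.67 = -351.
K = (-351 + 459.67) / (2.8) = 38.81.

38.81 K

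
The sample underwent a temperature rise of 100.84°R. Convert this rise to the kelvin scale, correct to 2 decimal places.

56.02 K

An interval of 1°R corresponds to 5/9 K.
100.84 × 5/9 = 56.02.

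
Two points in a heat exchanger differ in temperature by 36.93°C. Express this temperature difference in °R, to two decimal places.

66.47°R

For a temperature interval the offset drops out; only the factor 1.8 applies.
36.93 × 1.8 = 66.47.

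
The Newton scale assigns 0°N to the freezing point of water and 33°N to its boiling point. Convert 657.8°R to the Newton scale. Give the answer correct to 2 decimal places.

30.46°N

First in Celsius: (657.8 - 491.67) × 5/9 = 92.2944°C.
Linearly onto the Newton scale: 0 + (92.2944 / 100) × (33 - 0) = 30.46°N.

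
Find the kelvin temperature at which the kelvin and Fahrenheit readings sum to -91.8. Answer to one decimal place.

Let K be the kelvin reading. The Fahrenheit reading is F = 1.8·K - 459.67.
Require K + F = -91.8: (2.8)·K - 459.67 = -91.8.
K = (-91.8 + 459.67) / (2.8) = 131.4.

131.4 K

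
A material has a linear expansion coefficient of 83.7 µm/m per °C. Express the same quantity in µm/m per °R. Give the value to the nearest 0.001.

The quantity depends on a temperature interval, so only the ratio of degree sizes applies; the offset between the scales is irrelevant.
A change of 1°R is a change of 5/9°C, so per °R the value is 83.7 × 5/9 = 46.500.

46.500 µm/m per °R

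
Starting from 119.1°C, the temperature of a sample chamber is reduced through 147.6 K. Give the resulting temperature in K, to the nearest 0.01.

The 147.6 K change is an interval; Kelvin and Celsius degrees are the same size, so ΔC = -147.6°C.
Final Celsius temperature: 119.1000 - 147.6000 = -28.5000°C.
In kelvin: -28.5000 + 273.15 = 244.65 K.

244.65 K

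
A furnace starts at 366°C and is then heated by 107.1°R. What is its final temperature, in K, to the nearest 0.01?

698.65 K

The 107.1°R change is an interval, so only the factor 5/9 applies: +107.1 × 5/9 = +59.5000°C.
Final Celsius temperature: 366.0000 + 59.5000 = 425.5000°C.
In kelvin: 425.5000 + 273.15 = 698.65 K.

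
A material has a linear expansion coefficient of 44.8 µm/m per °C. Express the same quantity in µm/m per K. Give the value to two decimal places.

44.80 µm/m per K

The quantity depends on a temperature interval, so only the ratio of degree sizes applies; the offset between the scales is irrelevant.
A change of 1 K is a change of 1°C, so per K the value is 44.8 × 1 = 44.80.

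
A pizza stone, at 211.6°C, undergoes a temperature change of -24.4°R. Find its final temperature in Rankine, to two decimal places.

The 24.4°R change is an interval, so only the factor 5/9 applies: -24.4 × 5/9 = -13.5556°C.
Final Celsius temperature: 211.6000 - 13.5556 = 198.0444°C.
In Rankine: 198.0444 × 1.8 + 491.67 = 848.15°R.

848.15°R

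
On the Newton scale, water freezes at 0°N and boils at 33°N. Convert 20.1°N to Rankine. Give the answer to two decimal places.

Linear interpolation between the fixed points: C = (20.1 - 0) × 100 / (33 - 0) = 60.9091°C.
Then 60.9091 × 1.8 + 491.67 = 601.31°R.

601.31°R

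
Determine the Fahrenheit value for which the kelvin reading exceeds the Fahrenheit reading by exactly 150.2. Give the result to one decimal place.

Let F be the Fahrenheit reading. The kelvin reading is K = 5/9·F + 255.372.
Require K - F = 150.2: (-4/9)·F + 255.372 = 150.2.
F = (150.2 - 255.372) / (-4/9) = 236.6.

236.6°F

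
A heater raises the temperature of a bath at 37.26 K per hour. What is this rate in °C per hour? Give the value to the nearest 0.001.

Since only a temperature interval is involved, the additive offset between the scales drops out.
A change of 1 K is a change of 1°C, so 37.26 × 1 = 37.260.

37.260 °C/hour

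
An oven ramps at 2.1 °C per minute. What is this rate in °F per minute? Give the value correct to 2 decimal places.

Since only a temperature interval is involved, the additive offset between the scales drops out.
A change of 1°C is a change of 1.8°F, so 2.1 × 1.8 = 3.78.

3.78 °F/minute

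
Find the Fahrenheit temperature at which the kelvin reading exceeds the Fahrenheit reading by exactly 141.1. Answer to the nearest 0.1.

Let F be the Fahrenheit reading. The kelvin reading is K = 5/9·F + 255.372.
Require K - F = 141.1: (-4/9)·F + 255.372 = 141.1.
F = (141.1 - 255.372) / (-4/9) = 257.1.

257.1°F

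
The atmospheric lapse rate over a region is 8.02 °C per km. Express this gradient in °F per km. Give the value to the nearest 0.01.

Since only a temperature interval is involved, the additive offset between the scales drops out.
A change of 1°C is a change of 1.8°F, so 8.02 × 1.8 = 14.44.

14.44 °F/km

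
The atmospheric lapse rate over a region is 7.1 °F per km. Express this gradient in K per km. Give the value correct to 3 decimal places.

3.944 K/km

Since only a temperature interval is involved, the additive offset between the scales drops out.
A change of 1°F is a change of 5/9 K, so 7.1 × 5/9 = 3.944.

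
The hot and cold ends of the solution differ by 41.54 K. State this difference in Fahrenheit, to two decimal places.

An interval of 1 K corresponds to 1.8°F.
41.54 × 1.8 = 74.77.

74.77°F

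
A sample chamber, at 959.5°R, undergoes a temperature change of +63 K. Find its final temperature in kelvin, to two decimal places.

Initial temperature in Celsius: (959.5 - 491.67) × 5/9 = 259.9056°C.
The 63 K change is an interval; Kelvin and Celsius degrees are the same size, so ΔC = +63°C.
Final Celsius temperature: 259.9056 + 63.0000 = 322.9056°C.
In kelvin: 322.9056 + 273.15 = 596.06 K.

596.06 K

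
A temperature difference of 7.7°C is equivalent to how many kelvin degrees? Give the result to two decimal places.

7.70 K

Celsius and kelvin degrees are the same size, so the interval is unchanged: 7.70.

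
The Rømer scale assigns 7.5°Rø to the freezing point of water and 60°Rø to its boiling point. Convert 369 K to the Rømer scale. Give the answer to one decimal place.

First in Celsius: 369 - 273.15 = 95.8500°C.
Linearly onto the Rømer scale: 7.5 + (95.8500 / 100) × (60 - 7.5) = 57.8°Rø.

57.8°Rø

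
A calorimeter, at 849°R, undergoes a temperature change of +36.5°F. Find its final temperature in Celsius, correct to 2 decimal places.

Initial temperature in Celsius: (849 - 491.67) × 5/9 = 198.5167°C.
The 36.5°F change is an interval, so only the factor 5/9 applies: +36.5 × 5/9 = +20.2778°C.
Final Celsius temperature: 198.5167 + 20.2778 = 218.7944°C.

218.79°C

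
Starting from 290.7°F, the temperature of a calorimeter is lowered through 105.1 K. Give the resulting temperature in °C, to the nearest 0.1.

38.6°C

Initial temperature in Celsius: (290.7 - 32) × 5/9 = 143.7222°C.
The 105.1 K change is an interval; Kelvin and Celsius degrees are the same size, so ΔC = -105.1°C.
Final Celsius temperature: 143.7222 - 105.1000 = 38.6222°C.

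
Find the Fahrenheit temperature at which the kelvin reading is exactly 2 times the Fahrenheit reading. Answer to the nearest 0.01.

176.80°F

Let F be the Fahrenheit reading. The kelvin reading is K = 5/9·F + 255.372.
Require K = 2·F: 5/9·F + 255.372 = 2·F.
(-13/9)·F = -255.372  ⇒  F = 176.80.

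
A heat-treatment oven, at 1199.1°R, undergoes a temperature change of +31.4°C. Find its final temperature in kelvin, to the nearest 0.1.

697.6 K

Initial temperature in Celsius: (1199.1 - 491.67) × 5/9 = 393.0167°C.
Final Celsius temperature: 393.0167 + 31.4000 = 424.4167°C.
In kelvin: 424.4167 + 273.15 = 697.6 K.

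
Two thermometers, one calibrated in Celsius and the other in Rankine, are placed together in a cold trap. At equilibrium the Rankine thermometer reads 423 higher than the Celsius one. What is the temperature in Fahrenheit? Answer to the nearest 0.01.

-122.51°F

Let x be the Celsius reading; then the Rankine reading is 1.8·x + 491.67.
(1.8·x + 491.67) - x = 423  ⇒  (0.8)·x = -68.67  ⇒  x = -85.8375°C.
In Fahrenheit: -85.8375 × 1.8 + 32 = -122.51°F.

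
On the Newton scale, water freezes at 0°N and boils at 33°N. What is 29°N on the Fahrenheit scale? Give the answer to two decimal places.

190.18°F

Linear interpolation between the fixed points: C = (29 - 0) × 100 / (33 - 0) = 87.8788°C.
Then 87.8788 × 1.8 + 32 = 190.18°F.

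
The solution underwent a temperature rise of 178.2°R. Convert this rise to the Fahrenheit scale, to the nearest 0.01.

Rankine and Fahrenheit degrees are the same size, so the interval is unchanged: 178.20.

178.20°F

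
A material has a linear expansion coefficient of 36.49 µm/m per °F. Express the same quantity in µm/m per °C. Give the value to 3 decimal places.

65.682 µm/m per °C

Since only a temperature interval is involved, the additive offset between the scales drops out.
A change of 1°C is a change of 1.8°F, so per °C the value is 36.49 × 1.8 = 65.682.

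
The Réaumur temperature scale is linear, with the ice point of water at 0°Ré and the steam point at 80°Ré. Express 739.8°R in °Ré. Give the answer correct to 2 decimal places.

First in Celsius: (739.8 - 491.67) × 5/9 = 137.8500°C.
Linearly onto the Réaumur scale: 0 + (137.8500 / 100) × (80 - 0) = 110.28°Ré.

110.28°Ré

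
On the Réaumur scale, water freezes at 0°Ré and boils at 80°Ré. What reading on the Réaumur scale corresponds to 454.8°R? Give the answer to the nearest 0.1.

First in Celsius: (454.8 - 491.67) × 5/9 = -20.4833°C.
Linearly onto the Réaumur scale: 0 + (-20.4833 / 100) × (80 - 0) = -16.4°Ré.

-16.4°Ré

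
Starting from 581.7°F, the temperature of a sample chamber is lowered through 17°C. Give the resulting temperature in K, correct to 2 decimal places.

561.54 K

Initial temperature in Celsius: (581.7 - 32) × 5/9 = 305.3889°C.
Final Celsius temperature: 305.3889 - 17.0000 = 288.3889°C.
In kelvin: 288.3889 + 273.15 = 561.54 K.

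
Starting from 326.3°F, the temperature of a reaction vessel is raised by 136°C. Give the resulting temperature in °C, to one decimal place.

299.5°C

Initial temperature in Celsius: (326.3 - 32) × 5/9 = 163.5000°C.
Final Celsius temperature: 163.5000 + 136.0000 = 299.5000°C.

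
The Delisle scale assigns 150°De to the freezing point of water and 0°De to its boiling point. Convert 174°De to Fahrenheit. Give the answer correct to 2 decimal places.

Linear interpolation between the fixed points: C = (174 - 150) × 100 / (0 - 150) = -16.0000°C.
Then -16.0000 × 1.8 + 32 = 3.20°F.

3.20°F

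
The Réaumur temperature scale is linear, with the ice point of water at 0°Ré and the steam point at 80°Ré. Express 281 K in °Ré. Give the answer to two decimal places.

6.28°Ré

First in Celsius: 281 - 273.15 = 7.8500°C.
Linearly onto the Réaumur scale: 0 + (7.8500 / 100) × (80 - 0) = 6.28°Ré.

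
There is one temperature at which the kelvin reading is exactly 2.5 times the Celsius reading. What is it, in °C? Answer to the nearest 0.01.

Let C be the Celsius reading. The kelvin reading is K = 1·C + 273.15.
Require K = 2.5·C: 1·C + 273.15 = 2.5·C.
(-1.5)·C = -273.15  ⇒  C = 182.10.

182.10°C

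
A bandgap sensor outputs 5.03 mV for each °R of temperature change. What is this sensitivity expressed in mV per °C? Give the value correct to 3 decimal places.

Since only a temperature interval is involved, the additive offset between the scales drops out.
A change of 1°C is a change of 1.8°R, so per °C the value is 5.03 × 1.8 = 9.054.

9.054 mV per °C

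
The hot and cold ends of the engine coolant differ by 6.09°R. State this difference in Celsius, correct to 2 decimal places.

3.38°C

For a temperature interval the offset drops out; only the factor 5/9 applies.
6.09 × 5/9 = 3.38.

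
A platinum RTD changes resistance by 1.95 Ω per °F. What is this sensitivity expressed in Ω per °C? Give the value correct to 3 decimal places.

Since only a temperature interval is involved, the additive offset between the scales drops out.
A change of 1°C is a change of 1.8°F, so per °C the value is 1.95 × 1.8 = 3.510.

3.510 Ω per °C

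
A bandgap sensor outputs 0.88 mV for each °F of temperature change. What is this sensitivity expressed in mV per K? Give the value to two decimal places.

1.58 mV per K

The quantity depends on a temperature interval, so only the ratio of degree sizes applies; the offset between the scales is irrelevant.
A change of 1 K is a change of 1.8°F, so per K the value is 0.88 × 1.8 = 1.58.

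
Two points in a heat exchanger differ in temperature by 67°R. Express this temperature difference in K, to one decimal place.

37.2 K

An interval of 1°R corresponds to 5/9 K.
67 × 5/9 = 37.2.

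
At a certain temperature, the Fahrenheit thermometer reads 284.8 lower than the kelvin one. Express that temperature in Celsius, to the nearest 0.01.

Let x be the kelvin reading; then the Fahrenheit reading is 1.8·x - 459.67.
(1.8·x - 459.67) - x = -284.8  ⇒  (0.8)·x = 174.87  ⇒  x = 218.5875 K.
In Celsius: 218.5875 - 273.15 = -54.56°C.

-54.56°C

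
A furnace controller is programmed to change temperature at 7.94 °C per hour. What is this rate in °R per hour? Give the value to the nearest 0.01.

Since only a temperature interval is involved, the additive offset between the scales drops out.
A change of 1°C is a change of 1.8°R, so 7.94 × 1.8 = 14.29.

14.29 °R/hour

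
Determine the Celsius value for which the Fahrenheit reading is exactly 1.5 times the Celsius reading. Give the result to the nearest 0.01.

-106.67°C

Let C be the Celsius reading. The Fahrenheit reading is F = 1.8·C + 32.
Require F = 1.5·C: 1.8·C + 32 = 1.5·C.
(0.3)·C = -32  ⇒  C = -106.67.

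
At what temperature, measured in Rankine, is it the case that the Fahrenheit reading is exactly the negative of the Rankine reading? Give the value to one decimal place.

229.8°R

Let R be the Rankine reading. The Fahrenheit reading is F = 1·R - 459.67.
Require F = -1·R: 1·R - 459.67 = -1·R.
(2)·R = 459.67  ⇒  R = 229.8.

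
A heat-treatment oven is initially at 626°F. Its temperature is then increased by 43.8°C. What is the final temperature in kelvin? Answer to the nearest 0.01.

Initial temperature in Celsius: (626 - 32) × 5/9 = 330.0000°C.
Final Celsius temperature: 330.0000 + 43.8000 = 373.8000°C.
In kelvin: 373.8000 + 273.15 = 646.95 K.

646.95 K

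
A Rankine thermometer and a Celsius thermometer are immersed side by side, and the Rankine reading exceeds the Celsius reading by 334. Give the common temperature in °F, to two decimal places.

Let x be the Rankine reading; then the Celsius reading is 5/9·x - 273.15.
(5/9·x - 273.15) - x = -334  ⇒  (-4/9)·x = -60.85  ⇒  x = 136.9125°R.
In Celsius: (136.9125 - 491.67) × 5/9 = -197.0875°C.
In Fahrenheit: -197.0875 × 1.8 + 32 = -322.76°F.

-322.76°F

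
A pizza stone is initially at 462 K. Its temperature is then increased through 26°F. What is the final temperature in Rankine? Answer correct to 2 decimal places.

Initial temperature in Celsius: 462 - 273.15 = 188.8500°C.
The 26°F change is an interval, so only the factor 5/9 applies: +26 × 5/9 = +14.4444°C.
Final Celsius temperature: 188.8500 + 14.4444 = 203.2944°C.
In Rankine: 203.2944 × 1.8 + 491.67 = 857.60°R.

857.60°R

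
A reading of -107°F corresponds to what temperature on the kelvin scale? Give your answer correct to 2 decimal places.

195.93 K

In Celsius: (-107 - 32) × 5/9 = -77.2222°C.
In kelvin: -77.2222 + 273.15 = 195.93 K.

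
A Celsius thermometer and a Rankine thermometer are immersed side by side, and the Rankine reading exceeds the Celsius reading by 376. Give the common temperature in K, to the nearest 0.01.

128.56 K

Let x be the Celsius reading; then the Rankine reading is 1.8·x + 491.67.
(1.8·x + 491.67) - x = 376  ⇒  (0.8)·x = -115.67  ⇒  x = -144.5875°C.
In kelvin: -144.5875 + 273.15 = 128.56 K.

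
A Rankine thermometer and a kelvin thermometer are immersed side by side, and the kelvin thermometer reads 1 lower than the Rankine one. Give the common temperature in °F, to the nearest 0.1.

Let x be the Rankine reading; then the kelvin reading is 5/9·x.
(5/9·x) - x = -1  ⇒  (-4/9)·x = -1  ⇒  x = 2.2500°R.
In Celsius: (2.25 - 491.67) × 5/9 = -271.9000°C.
In Fahrenheit: -271.9000 × 1.8 + 32 = -457.4°F.

-457.4°F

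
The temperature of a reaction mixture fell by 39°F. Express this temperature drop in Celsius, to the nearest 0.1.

21.7°C

An interval of 1°F corresponds to 5/9°C.
39 × 5/9 = 21.7.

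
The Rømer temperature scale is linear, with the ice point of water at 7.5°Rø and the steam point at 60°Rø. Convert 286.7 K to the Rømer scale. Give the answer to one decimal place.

14.6°Rø

First in Celsius: 286.7 - 273.15 = 13.5500°C.
Linearly onto the Rømer scale: 7.5 + (13.5500 / 100) × (60 - 7.5) = 14.6°Rø.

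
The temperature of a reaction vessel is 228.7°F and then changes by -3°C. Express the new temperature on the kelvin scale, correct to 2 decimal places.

Initial temperature in Celsius: (228.7 - 32) × 5/9 = 109.2778°C.
Final Celsius temperature: 109.2778 - 3.0000 = 106.2778°C.
In kelvin: 106.2778 + 273.15 = 379.43 K.

379.43 K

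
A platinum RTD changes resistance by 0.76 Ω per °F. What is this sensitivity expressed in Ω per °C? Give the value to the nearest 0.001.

The quantity depends on a temperature interval, so only the ratio of degree sizes applies; the offset between the scales is irrelevant.
A change of 1°C is a change of 1.8°F, so per °C the value is 0.76 × 1.8 = 1.368.

1.368 Ω per °C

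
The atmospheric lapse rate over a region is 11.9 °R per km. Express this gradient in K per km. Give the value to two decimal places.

The quantity depends on a temperature interval, so only the ratio of degree sizes applies; the offset between the scales is irrelevant.
A change of 1°R is a change of 5/9 K, so 11.9 × 5/9 = 6.61.

6.61 K/km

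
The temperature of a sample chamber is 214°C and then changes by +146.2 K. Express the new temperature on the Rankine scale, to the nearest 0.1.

The 146.2 K change is an interval; Kelvin and Celsius degrees are the same size, so ΔC = +146.2°C.
Final Celsius temperature: 214.0000 + 146.2000 = 360.2000°C.
In Rankine: 360.2000 × 1.8 + 491.67 = 1140.0°R.

1140.0°R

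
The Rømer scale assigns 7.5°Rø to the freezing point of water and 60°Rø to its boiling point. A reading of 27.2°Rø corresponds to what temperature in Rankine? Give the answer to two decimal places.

Linear interpolation between the fixed points: C = (27.2 - 7.5) × 100 / (60 - 7.5) = 37.5238°C.
Then 37.5238 × 1.8 + 491.67 = 559.21°R.

559.21°R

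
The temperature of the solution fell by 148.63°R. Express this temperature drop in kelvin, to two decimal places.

82.57 K

For a temperature interval the offset drops out; only the factor 5/9 applies.
148.63 × 5/9 = 82.57.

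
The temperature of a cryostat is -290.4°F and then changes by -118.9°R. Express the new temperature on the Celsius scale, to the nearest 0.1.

-245.2°C

Initial temperature in Celsius: (-290.4 - 32) × 5/9 = -179.1111°C.
The 118.9°R change is an interval, so only the factor 5/9 applies: -118.9 × 5/9 = -66.0556°C.
Final Celsius temperature: -179.1111 - 66.0556 = -245.1667°C.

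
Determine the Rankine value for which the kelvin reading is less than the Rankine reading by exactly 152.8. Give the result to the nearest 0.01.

343.80°R

Let R be the Rankine reading. The kelvin reading is K = 5/9·R.
Require K - R = -152.8: (-4/9)·R = -152.8.
R = (-152.8) / (-4/9) = 343.80.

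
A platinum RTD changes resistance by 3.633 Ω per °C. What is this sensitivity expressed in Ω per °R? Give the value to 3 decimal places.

The quantity depends on a temperature interval, so only the ratio of degree sizes applies; the offset between the scales is irrelevant.
A change of 1°R is a change of 5/9°C, so per °R the value is 3.633 × 5/9 = 2.018.

2.018 Ω per °R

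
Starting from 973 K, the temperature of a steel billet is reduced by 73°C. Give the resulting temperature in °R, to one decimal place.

Initial temperature in Celsius: 973 - 273.15 = 699.8500°C.
Final Celsius temperature: 699.8500 - 73.0000 = 626.8500°C.
In Rankine: 626.8500 × 1.8 + 491.67 = 1620.0°R.

1620.0°R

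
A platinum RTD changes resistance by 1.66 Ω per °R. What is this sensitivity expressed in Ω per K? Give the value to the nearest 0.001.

The quantity depends on a temperature interval, so only the ratio of degree sizes applies; the offset between the scales is irrelevant.
A change of 1 K is a change of 1.8°R, so per K the value is 1.66 × 1.8 = 2.988.

2.988 Ω per K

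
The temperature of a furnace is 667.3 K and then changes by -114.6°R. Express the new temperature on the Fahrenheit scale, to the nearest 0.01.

626.87°F

Initial temperature in Celsius: 667.3 - 273.15 = 394.1500°C.
The 114.6°R change is an interval, so only the factor 5/9 applies: -114.6 × 5/9 = -63.6667°C.
Final Celsius temperature: 394.1500 - 63.6667 = 330.4833°C.
In Fahrenheit: 330.4833 × 1.8 + 32 = 626.87°F.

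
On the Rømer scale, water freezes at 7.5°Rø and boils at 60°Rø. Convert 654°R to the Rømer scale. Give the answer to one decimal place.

54.8°Rø

First in Celsius: (654 - 491.67) × 5/9 = 90.1833°C.
Linearly onto the Rømer scale: 7.5 + (90.1833 / 100) × (60 - 7.5) = 54.8°Rø.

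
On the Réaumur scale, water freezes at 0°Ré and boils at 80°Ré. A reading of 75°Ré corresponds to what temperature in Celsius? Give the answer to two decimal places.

Linear interpolation between the fixed points: C = (75 - 0) × 100 / (80 - 0) = 93.7500°C.

93.75°C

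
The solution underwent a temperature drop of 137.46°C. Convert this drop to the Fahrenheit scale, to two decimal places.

For a temperature interval the offset drops out; only the factor 1.8 applies.
137.46 × 1.8 = 247.43.

247.43°F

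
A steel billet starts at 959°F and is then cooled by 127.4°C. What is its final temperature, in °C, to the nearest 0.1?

387.6°C

Initial temperature in Celsius: (959 - 32) × 5/9 = 515.0000°C.
Final Celsius temperature: 515.0000 - 127.4000 = 387.6000°C.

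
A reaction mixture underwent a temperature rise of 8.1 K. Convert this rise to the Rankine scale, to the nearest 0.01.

14.58°R

For a temperature interval the offset drops out; only the factor 1.8 applies.
8.1 × 1.8 = 14.58.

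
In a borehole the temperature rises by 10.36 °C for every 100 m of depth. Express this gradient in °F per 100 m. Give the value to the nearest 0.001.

18.648 °F/100 m

The quantity depends on a temperature interval, so only the ratio of degree sizes applies; the offset between the scales is irrelevant.
A change of 1°C is a change of 1.8°F, so 10.36 × 1.8 = 18.648.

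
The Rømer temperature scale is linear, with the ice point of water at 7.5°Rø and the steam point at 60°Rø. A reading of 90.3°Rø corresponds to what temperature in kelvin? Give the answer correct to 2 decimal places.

430.86 K

Linear interpolation between the fixed points: C = (90.3 - 7.5) × 100 / (60 - 7.5) = 157.7143°C.
Then 157.7143 + 273.15 = 430.86 K.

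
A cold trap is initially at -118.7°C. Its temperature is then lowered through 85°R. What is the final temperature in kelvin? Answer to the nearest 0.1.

The 85°R change is an interval, so only the factor 5/9 applies: -85 × 5/9 = -47.2222°C.
Final Celsius temperature: -118.7000 - 47.2222 = -165.9222°C.
In kelvin: -165.9222 + 273.15 = 107.2 K.

107.2 K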